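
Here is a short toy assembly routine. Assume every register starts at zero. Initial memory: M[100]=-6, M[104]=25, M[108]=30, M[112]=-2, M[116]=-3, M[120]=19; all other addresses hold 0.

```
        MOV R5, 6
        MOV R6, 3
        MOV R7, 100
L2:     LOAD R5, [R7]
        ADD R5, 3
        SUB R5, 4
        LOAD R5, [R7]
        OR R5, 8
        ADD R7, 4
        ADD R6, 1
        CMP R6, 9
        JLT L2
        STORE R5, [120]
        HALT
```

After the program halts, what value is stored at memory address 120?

27

MOV R5, 6 → R5=6
MOV R6, 3 → R6=3
MOV R7, 100 → R7=100
LOAD R5, [R7] → R5=M[100]=-6
ADD R5, 3 → R5=(-6)+3=-3
SUB R5, 4 → R5=(-3)-4=-7
LOAD R5, [R7] → R5=M[100]=-6
OR R5, 8 → R5=(-6)|8=-6
ADD R7, 4 → R7=100+4=104
ADD R6, 1 → R6=3+1=4
CMP R6, 9  (cmp 4,9)
JLT L2: taken
LOAD R5, [R7] → R5=M[104]=25
ADD R5, 3 → R5=25+3=28
SUB R5, 4 → R5=28-4=24
LOAD R5, [R7] → R5=M[104]=25
OR R5, 8 → R5=25|8=25
ADD R7, 4 → R7=104+4=108
ADD R6, 1 → R6=4+1=5
CMP R6, 9  (cmp 5,9)
JLT L2: taken
LOAD R5, [R7] → R5=M[108]=30
ADD R5, 3 → R5=30+3=33
SUB R5, 4 → R5=33-4=29
LOAD R5, [R7] → R5=M[108]=30
OR R5, 8 → R5=30|8=30
ADD R7, 4 → R7=108+4=112
ADD R6, 1 → R6=5+1=6
CMP R6, 9  (cmp 6,9)
JLT L2: taken
LOAD R5, [R7] → R5=M[112]=-2
ADD R5, 3 → R5=(-2)+3=1
SUB R5, 4 → R5=1-4=-3
LOAD R5, [R7] → R5=M[112]=-2
OR R5, 8 → R5=(-2)|8=-2
ADD R7, 4 → R7=112+4=116
ADD R6, 1 → R6=6+1=7
CMP R6, 9  (cmp 7,9)
JLT L2: taken
LOAD R5, [R7] → R5=M[116]=-3
ADD R5, 3 → R5=(-3)+3=0
SUB R5, 4 → R5=0-4=-4
LOAD R5, [R7] → R5=M[116]=-3
OR R5, 8 → R5=(-3)|8=-3
ADD R7, 4 → R7=116+4=120
ADD R6, 1 → R6=7+1=8
CMP R6, 9  (cmp 8,9)
JLT L2: taken
LOAD R5, [R7] → R5=M[120]=19
ADD R5, 3 → R5=19+3=22
SUB R5, 4 → R5=22-4=18
LOAD R5, [R7] → R5=M[120]=19
OR R5, 8 → R5=19|8=27
ADD R7, 4 → R7=120+4=124
ADD R6, 1 → R6=8+1=9
CMP R6, 9  (cmp 9,9)
JLT L2: not taken
STORE R5, [120] → M[120]=27
halt.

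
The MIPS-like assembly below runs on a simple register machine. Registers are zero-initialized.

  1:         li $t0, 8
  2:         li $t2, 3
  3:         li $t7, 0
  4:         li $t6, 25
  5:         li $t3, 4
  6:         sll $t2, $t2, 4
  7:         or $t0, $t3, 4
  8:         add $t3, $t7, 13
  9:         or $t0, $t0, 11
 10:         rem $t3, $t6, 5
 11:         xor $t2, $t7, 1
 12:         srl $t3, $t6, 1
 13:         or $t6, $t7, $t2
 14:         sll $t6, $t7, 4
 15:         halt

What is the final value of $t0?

after li $t0, 8: $t0=8
after li $t2, 3: $t2=3
after li $t7, 0: $t7=0
after li $t6, 25: $t6=25
after li $t3, 4: $t3=4
after sll $t2, $t2, 4: $t2=3<<4=48
after or $t0, $t3, 4: $t0=4|4=4
after add $t3, $t7, 13: $t3=0+13=13
after or $t0, $t0, 11: $t0=4|11=15
after rem $t3, $t6, 5: $t3=25%5=0
after xor $t2, $t7, 1: $t2=0^1=1
after srl $t3, $t6, 1: $t3=25>>1=12
after or $t6, $t7, $t2: $t6=0|1=1
after sll $t6, $t7, 4: $t6=0<<4=0
halt.

15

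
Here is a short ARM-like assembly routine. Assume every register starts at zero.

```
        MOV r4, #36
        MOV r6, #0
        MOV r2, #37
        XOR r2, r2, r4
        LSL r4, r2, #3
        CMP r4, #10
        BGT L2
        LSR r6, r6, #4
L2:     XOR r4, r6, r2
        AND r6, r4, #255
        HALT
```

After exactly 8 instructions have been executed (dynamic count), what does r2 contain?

after MOV r4, #36: r4=36
after MOV r6, #0: r6=0
after MOV r2, #37: r2=37
after XOR r2, r2, r4: r2=37^36=1
after LSL r4, r2, #3: r4=1<<3=8
CMP r4, #10  (cmp 8,10)
BGT L2: not taken
after LSR r6, r6, #4: r6=0>>4=0
After step 8: r2 = 1.

1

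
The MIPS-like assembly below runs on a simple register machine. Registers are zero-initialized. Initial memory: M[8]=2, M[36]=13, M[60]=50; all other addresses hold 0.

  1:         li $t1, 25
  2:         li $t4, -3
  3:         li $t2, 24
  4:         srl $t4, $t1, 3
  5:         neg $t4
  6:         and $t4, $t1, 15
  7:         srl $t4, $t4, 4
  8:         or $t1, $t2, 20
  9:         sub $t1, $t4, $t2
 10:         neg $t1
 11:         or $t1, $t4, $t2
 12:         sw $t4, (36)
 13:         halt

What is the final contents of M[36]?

0

after li $t1, 25: $t1=25
after li $t4, -3: $t4=-3
after li $t2, 24: $t2=24
after srl $t4, $t1, 3: $t4=25>>3=3
after neg $t4: $t4=-(3)=-3
after and $t4, $t1, 15: $t4=25&15=9
after srl $t4, $t4, 4: $t4=9>>4=0
after or $t1, $t2, 20: $t1=24|20=28
after sub $t1, $t4, $t2: $t1=0-24=-24
after neg $t1: $t1=-(-24)=24
after or $t1, $t4, $t2: $t1=0|24=24
sw $t4, (36) → M[36]=0
halt.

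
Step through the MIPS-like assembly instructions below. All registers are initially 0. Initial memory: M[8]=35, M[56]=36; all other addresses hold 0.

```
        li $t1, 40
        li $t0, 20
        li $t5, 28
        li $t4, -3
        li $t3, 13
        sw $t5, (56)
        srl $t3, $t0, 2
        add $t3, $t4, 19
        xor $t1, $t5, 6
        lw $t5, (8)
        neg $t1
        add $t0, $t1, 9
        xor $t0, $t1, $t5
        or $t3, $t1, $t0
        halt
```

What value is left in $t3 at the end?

-25

after li $t1, 40: $t1=40
after li $t0, 20: $t0=20
after li $t5, 28: $t5=28
after li $t4, -3: $t4=-3
after li $t3, 13: $t3=13
sw $t5, (56) → M[56]=28
after srl $t3, $t0, 2: $t3=20>>2=5
after add $t3, $t4, 19: $t3=(-3)+19=16
after xor $t1, $t5, 6: $t1=28^6=26
after lw $t5, (8): $t5=M[8]=35
after neg $t1: $t1=-(26)=-26
after add $t0, $t1, 9: $t0=(-26)+9=-17
after xor $t0, $t1, $t5: $t0=(-26)^35=-59
after or $t3, $t1, $t0: $t3=(-26)|(-59)=-25
halt.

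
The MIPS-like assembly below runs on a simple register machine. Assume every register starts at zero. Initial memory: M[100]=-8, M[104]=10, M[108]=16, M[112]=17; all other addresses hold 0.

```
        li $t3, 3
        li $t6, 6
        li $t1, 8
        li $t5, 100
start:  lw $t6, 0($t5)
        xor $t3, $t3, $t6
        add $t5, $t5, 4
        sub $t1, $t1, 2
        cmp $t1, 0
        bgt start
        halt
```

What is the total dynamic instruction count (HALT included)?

29

$t3=3
$t6=6
$t1=8
$t5=100
$t6=M[100]=-8
$t3=3^(-8)=-5
$t5=100+4=104
$t1=8-2=6
cmp $t1, 0  (cmp 6,0)
bgt start: taken
$t6=M[104]=10
$t3=(-5)^10=-15
$t5=104+4=108
$t1=6-2=4
cmp $t1, 0  (cmp 4,0)
bgt start: taken
$t6=M[108]=16
$t3=(-15)^16=-31
$t5=108+4=112
$t1=4-2=2
cmp $t1, 0  (cmp 2,0)
bgt start: taken
$t6=M[112]=17
$t3=(-31)^17=-16
$t5=112+4=116
$t1=2-2=0
cmp $t1, 0  (cmp 0,0)
bgt start: not taken
halt.
Total executed instructions: 29.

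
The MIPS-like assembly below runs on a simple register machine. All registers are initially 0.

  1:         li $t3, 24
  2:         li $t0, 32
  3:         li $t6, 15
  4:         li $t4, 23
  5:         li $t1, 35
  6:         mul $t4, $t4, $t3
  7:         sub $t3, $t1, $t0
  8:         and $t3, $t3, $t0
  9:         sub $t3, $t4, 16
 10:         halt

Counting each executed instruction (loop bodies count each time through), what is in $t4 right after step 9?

$t3=24
$t0=32
$t6=15
$t4=23
$t1=35
$t4=23*24=552
$t3=35-32=3
$t3=3&32=0
$t3=552-16=536
After step 9: $t4 = 552.

552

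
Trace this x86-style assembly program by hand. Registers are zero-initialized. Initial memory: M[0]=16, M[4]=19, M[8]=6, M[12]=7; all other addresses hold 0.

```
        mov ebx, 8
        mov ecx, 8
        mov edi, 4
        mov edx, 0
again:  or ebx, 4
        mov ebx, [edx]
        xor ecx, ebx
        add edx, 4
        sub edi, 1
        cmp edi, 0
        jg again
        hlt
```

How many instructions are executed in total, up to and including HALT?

ebx=8
ecx=8
edi=4
edx=0
ebx=8|4=12
ebx=M[0]=16
ecx=8^16=24
edx=0+4=4
edi=4-1=3
cmp edi, 0  (cmp 3,0)
jg again: taken
ebx=16|4=20
ebx=M[4]=19
ecx=24^19=11
edx=4+4=8
edi=3-1=2
cmp edi, 0  (cmp 2,0)
jg again: taken
ebx=19|4=23
ebx=M[8]=6
ecx=11^6=13
edx=8+4=12
edi=2-1=1
cmp edi, 0  (cmp 1,0)
jg again: taken
ebx=6|4=6
ebx=M[12]=7
ecx=13^7=10
edx=12+4=16
edi=1-1=0
cmp edi, 0  (cmp 0,0)
jg again: not taken
halt.
Total executed instructions: 33.

33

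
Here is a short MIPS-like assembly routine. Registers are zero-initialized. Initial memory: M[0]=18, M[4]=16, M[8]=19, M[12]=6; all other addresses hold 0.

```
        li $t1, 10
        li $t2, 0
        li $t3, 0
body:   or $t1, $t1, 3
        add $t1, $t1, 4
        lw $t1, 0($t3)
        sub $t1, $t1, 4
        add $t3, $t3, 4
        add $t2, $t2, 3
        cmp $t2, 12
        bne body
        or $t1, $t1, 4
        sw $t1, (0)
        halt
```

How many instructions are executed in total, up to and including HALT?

$t1=10
$t2=0
$t3=0
$t1=10|3=11
$t1=11+4=15
$t1=M[0]=18
$t1=18-4=14
$t3=0+4=4
$t2=0+3=3
cmp $t2, 12  (cmp 3,12)
bne body: taken
$t1=14|3=15
$t1=15+4=19
$t1=M[4]=16
$t1=16-4=12
$t3=4+4=8
$t2=3+3=6
cmp $t2, 12  (cmp 6,12)
bne body: taken
$t1=12|3=15
$t1=15+4=19
$t1=M[8]=19
$t1=19-4=15
$t3=8+4=12
$t2=6+3=9
cmp $t2, 12  (cmp 9,12)
bne body: taken
$t1=15|3=15
$t1=15+4=19
$t1=M[12]=6
$t1=6-4=2
$t3=12+4=16
$t2=9+3=12
cmp $t2, 12  (cmp 12,12)
bne body: not taken
$t1=2|4=6
sw $t1, (0) → M[0]=6
halt.
Total executed instructions: 38.

38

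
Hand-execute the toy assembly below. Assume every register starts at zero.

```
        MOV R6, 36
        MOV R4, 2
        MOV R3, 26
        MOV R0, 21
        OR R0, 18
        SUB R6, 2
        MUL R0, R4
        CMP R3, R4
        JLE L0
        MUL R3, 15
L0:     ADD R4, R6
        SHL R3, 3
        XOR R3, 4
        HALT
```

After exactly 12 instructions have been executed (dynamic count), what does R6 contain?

after MOV R6, 36: R6=36
after MOV R4, 2: R4=2
after MOV R3, 26: R3=26
after MOV R0, 21: R0=21
after OR R0, 18: R0=21|18=23
after SUB R6, 2: R6=36-2=34
after MUL R0, R4: R0=23*2=46
CMP R3, R4  (cmp 26,2)
JLE L0: not taken
after MUL R3, 15: R3=26*15=390
after ADD R4, R6: R4=2+34=36
after SHL R3, 3: R3=390<<3=3120
After step 12: R6 = 34.

34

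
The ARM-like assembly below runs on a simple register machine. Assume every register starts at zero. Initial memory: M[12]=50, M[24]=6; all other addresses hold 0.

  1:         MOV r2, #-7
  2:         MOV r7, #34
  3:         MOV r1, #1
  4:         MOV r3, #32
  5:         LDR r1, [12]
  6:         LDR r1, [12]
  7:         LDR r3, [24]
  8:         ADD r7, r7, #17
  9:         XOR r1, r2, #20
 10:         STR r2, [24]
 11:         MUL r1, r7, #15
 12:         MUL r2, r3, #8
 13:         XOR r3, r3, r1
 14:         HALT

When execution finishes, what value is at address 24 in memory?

-7

after MOV r2, #-7: r2=-7
after MOV r7, #34: r7=34
after MOV r1, #1: r1=1
after MOV r3, #32: r3=32
after LDR r1, [12]: r1=M[12]=50
after LDR r1, [12]: r1=M[12]=50
after LDR r3, [24]: r3=M[24]=6
after ADD r7, r7, #17: r7=34+17=51
after XOR r1, r2, #20: r1=(-7)^20=-19
STR r2, [24] → M[24]=-7
after MUL r1, r7, #15: r1=51*15=765
after MUL r2, r3, #8: r2=6*8=48
after XOR r3, r3, r1: r3=6^765=763
halt.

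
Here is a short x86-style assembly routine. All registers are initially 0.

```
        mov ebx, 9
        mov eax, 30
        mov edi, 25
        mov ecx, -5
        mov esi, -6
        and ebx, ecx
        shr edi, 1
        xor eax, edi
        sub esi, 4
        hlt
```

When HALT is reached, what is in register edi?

mov ebx, 9 → ebx=9
mov eax, 30 → eax=30
mov edi, 25 → edi=25
mov ecx, -5 → ecx=-5
mov esi, -6 → esi=-6
and ebx, ecx → ebx=9&(-5)=9
shr edi, 1 → edi=25>>1=12
xor eax, edi → eax=30^12=18
sub esi, 4 → esi=(-6)-4=-10
halt.

12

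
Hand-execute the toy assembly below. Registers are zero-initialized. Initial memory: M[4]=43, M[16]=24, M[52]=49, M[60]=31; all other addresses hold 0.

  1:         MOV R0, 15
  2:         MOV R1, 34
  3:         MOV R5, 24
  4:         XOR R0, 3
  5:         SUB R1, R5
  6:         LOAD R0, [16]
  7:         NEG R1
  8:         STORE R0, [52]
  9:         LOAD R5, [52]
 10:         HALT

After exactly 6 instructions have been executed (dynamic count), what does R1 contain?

10

after MOV R0, 15: R0=15
after MOV R1, 34: R1=34
after MOV R5, 24: R5=24
after XOR R0, 3: R0=15^3=12
after SUB R1, R5: R1=34-24=10
after LOAD R0, [16]: R0=M[16]=24
After step 6: R1 = 10.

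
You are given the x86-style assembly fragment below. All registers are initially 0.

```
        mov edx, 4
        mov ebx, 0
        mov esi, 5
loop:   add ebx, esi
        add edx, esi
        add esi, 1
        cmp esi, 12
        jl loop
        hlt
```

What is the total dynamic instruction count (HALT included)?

after mov edx, 4: edx=4
after mov ebx, 0: ebx=0
after mov esi, 5: esi=5
after add ebx, esi: ebx=0+5=5
after add edx, esi: edx=4+5=9
after add esi, 1: esi=5+1=6
cmp esi, 12  (cmp 6,12)
jl loop: taken
after add ebx, esi: ebx=5+6=11
after add edx, esi: edx=9+6=15
after add esi, 1: esi=6+1=7
cmp esi, 12  (cmp 7,12)
jl loop: taken
after add ebx, esi: ebx=11+7=18
after add edx, esi: edx=15+7=22
after add esi, 1: esi=7+1=8
cmp esi, 12  (cmp 8,12)
jl loop: taken
after add ebx, esi: ebx=18+8=26
after add edx, esi: edx=22+8=30
after add esi, 1: esi=8+1=9
cmp esi, 12  (cmp 9,12)
jl loop: taken
after add ebx, esi: ebx=26+9=35
after add edx, esi: edx=30+9=39
after add esi, 1: esi=9+1=10
cmp esi, 12  (cmp 10,12)
jl loop: taken
after add ebx, esi: ebx=35+10=45
after add edx, esi: edx=39+10=49
after add esi, 1: esi=10+1=11
cmp esi, 12  (cmp 11,12)
jl loop: taken
after add ebx, esi: ebx=45+11=56
after add edx, esi: edx=49+11=60
after add esi, 1: esi=11+1=12
cmp esi, 12  (cmp 12,12)
jl loop: not taken
halt.
Total executed instructions: 39.

39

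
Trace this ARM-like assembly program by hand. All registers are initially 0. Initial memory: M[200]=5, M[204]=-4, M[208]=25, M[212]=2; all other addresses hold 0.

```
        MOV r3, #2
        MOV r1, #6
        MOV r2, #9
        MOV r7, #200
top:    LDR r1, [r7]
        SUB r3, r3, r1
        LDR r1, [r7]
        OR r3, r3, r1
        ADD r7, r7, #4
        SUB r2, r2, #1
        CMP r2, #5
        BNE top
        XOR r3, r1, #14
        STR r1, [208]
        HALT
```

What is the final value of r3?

MOV r3, #2 → r3=2
MOV r1, #6 → r1=6
MOV r2, #9 → r2=9
MOV r7, #200 → r7=200
LDR r1, [r7] → r1=M[200]=5
SUB r3, r3, r1 → r3=2-5=-3
LDR r1, [r7] → r1=M[200]=5
OR r3, r3, r1 → r3=(-3)|5=-3
ADD r7, r7, #4 → r7=200+4=204
SUB r2, r2, #1 → r2=9-1=8
CMP r2, #5  (cmp 8,5)
BNE top: taken
LDR r1, [r7] → r1=M[204]=-4
SUB r3, r3, r1 → r3=(-3)-(-4)=1
LDR r1, [r7] → r1=M[204]=-4
OR r3, r3, r1 → r3=1|(-4)=-3
ADD r7, r7, #4 → r7=204+4=208
SUB r2, r2, #1 → r2=8-1=7
CMP r2, #5  (cmp 7,5)
BNE top: taken
LDR r1, [r7] → r1=M[208]=25
SUB r3, r3, r1 → r3=(-3)-25=-28
LDR r1, [r7] → r1=M[208]=25
OR r3, r3, r1 → r3=(-28)|25=-3
ADD r7, r7, #4 → r7=208+4=212
SUB r2, r2, #1 → r2=7-1=6
CMP r2, #5  (cmp 6,5)
BNE top: taken
LDR r1, [r7] → r1=M[212]=2
SUB r3, r3, r1 → r3=(-3)-2=-5
LDR r1, [r7] → r1=M[212]=2
OR r3, r3, r1 → r3=(-5)|2=-5
ADD r7, r7, #4 → r7=212+4=216
SUB r2, r2, #1 → r2=6-1=5
CMP r2, #5  (cmp 5,5)
BNE top: not taken
XOR r3, r1, #14 → r3=2^14=12
STR r1, [208] → M[208]=2
halt.

12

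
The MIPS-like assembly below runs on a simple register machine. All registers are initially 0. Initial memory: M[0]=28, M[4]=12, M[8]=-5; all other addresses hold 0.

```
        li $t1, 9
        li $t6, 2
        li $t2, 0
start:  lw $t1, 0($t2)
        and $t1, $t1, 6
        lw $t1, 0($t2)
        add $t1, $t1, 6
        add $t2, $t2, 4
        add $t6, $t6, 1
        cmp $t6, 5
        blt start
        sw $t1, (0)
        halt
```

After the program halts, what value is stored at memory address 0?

1

li $t1, 9 → $t1=9
li $t6, 2 → $t6=2
li $t2, 0 → $t2=0
lw $t1, 0($t2) → $t1=M[0]=28
and $t1, $t1, 6 → $t1=28&6=4
lw $t1, 0($t2) → $t1=M[0]=28
add $t1, $t1, 6 → $t1=28+6=34
add $t2, $t2, 4 → $t2=0+4=4
add $t6, $t6, 1 → $t6=2+1=3
cmp $t6, 5  (cmp 3,5)
blt start: taken
lw $t1, 0($t2) → $t1=M[4]=12
and $t1, $t1, 6 → $t1=12&6=4
lw $t1, 0($t2) → $t1=M[4]=12
add $t1, $t1, 6 → $t1=12+6=18
add $t2, $t2, 4 → $t2=4+4=8
add $t6, $t6, 1 → $t6=3+1=4
cmp $t6, 5  (cmp 4,5)
blt start: taken
lw $t1, 0($t2) → $t1=M[8]=-5
and $t1, $t1, 6 → $t1=(-5)&6=2
lw $t1, 0($t2) → $t1=M[8]=-5
add $t1, $t1, 6 → $t1=(-5)+6=1
add $t2, $t2, 4 → $t2=8+4=12
add $t6, $t6, 1 → $t6=4+1=5
cmp $t6, 5  (cmp 5,5)
blt start: not taken
sw $t1, (0) → M[0]=1
halt.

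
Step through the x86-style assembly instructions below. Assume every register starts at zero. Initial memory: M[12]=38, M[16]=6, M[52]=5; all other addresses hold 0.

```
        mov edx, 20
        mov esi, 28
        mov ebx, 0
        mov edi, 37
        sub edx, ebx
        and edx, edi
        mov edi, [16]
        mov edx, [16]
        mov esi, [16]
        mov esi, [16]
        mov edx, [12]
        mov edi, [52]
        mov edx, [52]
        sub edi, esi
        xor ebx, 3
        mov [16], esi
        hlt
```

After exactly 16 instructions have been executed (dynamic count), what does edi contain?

-1

edx=20
esi=28
ebx=0
edi=37
edx=20-0=20
edx=20&37=4
edi=M[16]=6
edx=M[16]=6
esi=M[16]=6
esi=M[16]=6
edx=M[12]=38
edi=M[52]=5
edx=M[52]=5
edi=5-6=-1
ebx=0^3=3
mov [16], esi → M[16]=6
After step 16: edi = -1.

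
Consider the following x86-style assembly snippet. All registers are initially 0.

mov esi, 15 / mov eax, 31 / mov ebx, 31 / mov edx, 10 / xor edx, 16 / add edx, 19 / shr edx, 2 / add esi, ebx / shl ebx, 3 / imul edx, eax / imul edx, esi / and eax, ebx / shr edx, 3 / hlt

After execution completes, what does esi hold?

mov esi, 15 → esi=15
mov eax, 31 → eax=31
mov ebx, 31 → ebx=31
mov edx, 10 → edx=10
xor edx, 16 → edx=10^16=26
add edx, 19 → edx=26+19=45
shr edx, 2 → edx=45>>2=11
add esi, ebx → esi=15+31=46
shl ebx, 3 → ebx=31<<3=248
imul edx, eax → edx=11*31=341
imul edx, esi → edx=341*46=15686
and eax, ebx → eax=31&248=24
shr edx, 3 → edx=15686>>3=1960
halt.

46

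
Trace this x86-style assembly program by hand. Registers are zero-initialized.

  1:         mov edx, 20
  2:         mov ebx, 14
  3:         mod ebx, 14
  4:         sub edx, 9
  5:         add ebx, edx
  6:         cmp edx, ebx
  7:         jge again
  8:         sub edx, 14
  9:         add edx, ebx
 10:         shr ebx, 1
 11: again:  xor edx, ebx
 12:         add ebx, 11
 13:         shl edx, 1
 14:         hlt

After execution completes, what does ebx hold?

22

edx=20
ebx=14
ebx=14%14=0
edx=20-9=11
ebx=0+11=11
cmp edx, ebx  (cmp 11,11)
jge again: taken
edx=11^11=0
ebx=11+11=22
edx=0<<1=0
halt.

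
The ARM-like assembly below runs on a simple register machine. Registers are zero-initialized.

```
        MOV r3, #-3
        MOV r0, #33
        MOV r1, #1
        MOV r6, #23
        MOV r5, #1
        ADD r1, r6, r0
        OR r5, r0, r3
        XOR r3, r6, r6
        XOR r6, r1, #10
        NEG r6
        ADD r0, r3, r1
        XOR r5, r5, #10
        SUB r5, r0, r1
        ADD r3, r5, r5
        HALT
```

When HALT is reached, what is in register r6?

-50

r3=-3
r0=33
r1=1
r6=23
r5=1
r1=23+33=56
r5=33|(-3)=-3
r3=23^23=0
r6=56^10=50
r6=-(50)=-50
r0=0+56=56
r5=(-3)^10=-9
r5=56-56=0
r3=0+0=0
halt.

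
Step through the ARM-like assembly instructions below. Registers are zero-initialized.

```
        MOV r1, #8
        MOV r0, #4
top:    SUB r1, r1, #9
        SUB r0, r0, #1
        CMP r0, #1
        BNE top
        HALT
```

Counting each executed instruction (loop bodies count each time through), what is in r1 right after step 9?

-10

MOV r1, #8 → r1=8
MOV r0, #4 → r0=4
SUB r1, r1, #9 → r1=8-9=-1
SUB r0, r0, #1 → r0=4-1=3
CMP r0, #1  (cmp 3,1)
BNE top: taken
SUB r1, r1, #9 → r1=(-1)-9=-10
SUB r0, r0, #1 → r0=3-1=2
CMP r0, #1  (cmp 2,1)
After step 9: r1 = -10.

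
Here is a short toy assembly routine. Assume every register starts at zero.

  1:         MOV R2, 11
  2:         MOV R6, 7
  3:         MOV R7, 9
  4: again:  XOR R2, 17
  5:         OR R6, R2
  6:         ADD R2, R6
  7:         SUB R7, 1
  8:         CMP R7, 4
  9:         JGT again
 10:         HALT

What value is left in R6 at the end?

R2=11
R6=7
R7=9
R2=11^17=26
R6=7|26=31
R2=26+31=57
R7=9-1=8
CMP R7, 4  (cmp 8,4)
JGT again: taken
R2=57^17=40
R6=31|40=63
R2=40+63=103
R7=8-1=7
CMP R7, 4  (cmp 7,4)
JGT again: taken
R2=103^17=118
R6=63|118=127
R2=118+127=245
R7=7-1=6
CMP R7, 4  (cmp 6,4)
JGT again: taken
R2=245^17=228
R6=127|228=255
R2=228+255=483
R7=6-1=5
CMP R7, 4  (cmp 5,4)
JGT again: taken
R2=483^17=498
R6=255|498=511
R2=498+511=1009
R7=5-1=4
CMP R7, 4  (cmp 4,4)
JGT again: not taken
halt.

511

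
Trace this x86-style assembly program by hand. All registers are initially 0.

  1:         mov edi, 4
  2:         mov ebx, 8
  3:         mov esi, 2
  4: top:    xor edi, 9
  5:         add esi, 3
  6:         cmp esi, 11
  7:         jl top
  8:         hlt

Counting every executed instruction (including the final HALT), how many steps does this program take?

16

edi=4
ebx=8
esi=2
edi=4^9=13
esi=2+3=5
cmp esi, 11  (cmp 5,11)
jl top: taken
edi=13^9=4
esi=5+3=8
cmp esi, 11  (cmp 8,11)
jl top: taken
edi=4^9=13
esi=8+3=11
cmp esi, 11  (cmp 11,11)
jl top: not taken
halt.
Total executed instructions: 16.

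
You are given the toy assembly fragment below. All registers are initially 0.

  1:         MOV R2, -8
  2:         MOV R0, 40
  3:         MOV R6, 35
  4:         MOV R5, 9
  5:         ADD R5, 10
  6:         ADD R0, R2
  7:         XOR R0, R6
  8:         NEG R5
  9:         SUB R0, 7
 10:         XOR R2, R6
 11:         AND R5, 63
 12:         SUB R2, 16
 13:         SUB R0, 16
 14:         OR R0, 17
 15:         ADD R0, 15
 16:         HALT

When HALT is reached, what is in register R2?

-53

after MOV R2, -8: R2=-8
after MOV R0, 40: R0=40
after MOV R6, 35: R6=35
after MOV R5, 9: R5=9
after ADD R5, 10: R5=9+10=19
after ADD R0, R2: R0=40+(-8)=32
after XOR R0, R6: R0=32^35=3
after NEG R5: R5=-(19)=-19
after SUB R0, 7: R0=3-7=-4
after XOR R2, R6: R2=(-8)^35=-37
after AND R5, 63: R5=(-19)&63=45
after SUB R2, 16: R2=(-37)-16=-53
after SUB R0, 16: R0=(-4)-16=-20
after OR R0, 17: R0=(-20)|17=-3
after ADD R0, 15: R0=(-3)+15=12
halt.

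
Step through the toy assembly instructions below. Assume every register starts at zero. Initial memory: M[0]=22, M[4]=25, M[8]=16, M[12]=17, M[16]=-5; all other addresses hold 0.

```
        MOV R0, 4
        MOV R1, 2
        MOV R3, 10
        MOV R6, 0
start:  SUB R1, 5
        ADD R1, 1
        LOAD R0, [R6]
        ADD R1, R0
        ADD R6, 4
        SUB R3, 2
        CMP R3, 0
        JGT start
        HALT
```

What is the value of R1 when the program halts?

R0=4
R1=2
R3=10
R6=0
R1=2-5=-3
R1=(-3)+1=-2
R0=M[0]=22
R1=(-2)+22=20
R6=0+4=4
R3=10-2=8
CMP R3, 0  (cmp 8,0)
JGT start: taken
R1=20-5=15
R1=15+1=16
R0=M[4]=25
R1=16+25=41
R6=4+4=8
R3=8-2=6
CMP R3, 0  (cmp 6,0)
JGT start: taken
R1=41-5=36
R1=36+1=37
R0=M[8]=16
R1=37+16=53
R6=8+4=12
R3=6-2=4
CMP R3, 0  (cmp 4,0)
JGT start: taken
R1=53-5=48
R1=48+1=49
R0=M[12]=17
R1=49+17=66
R6=12+4=16
R3=4-2=2
CMP R3, 0  (cmp 2,0)
JGT start: taken
R1=66-5=61
R1=61+1=62
R0=M[16]=-5
R1=62+(-5)=57
R6=16+4=20
R3=2-2=0
CMP R3, 0  (cmp 0,0)
JGT start: not taken
halt.

57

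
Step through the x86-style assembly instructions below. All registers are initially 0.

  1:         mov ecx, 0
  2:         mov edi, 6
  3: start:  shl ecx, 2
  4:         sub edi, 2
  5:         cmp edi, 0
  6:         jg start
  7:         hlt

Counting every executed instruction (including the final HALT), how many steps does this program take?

15

after mov ecx, 0: ecx=0
after mov edi, 6: edi=6
after shl ecx, 2: ecx=0<<2=0
after sub edi, 2: edi=6-2=4
cmp edi, 0  (cmp 4,0)
jg start: taken
after shl ecx, 2: ecx=0<<2=0
after sub edi, 2: edi=4-2=2
cmp edi, 0  (cmp 2,0)
jg start: taken
after shl ecx, 2: ecx=0<<2=0
after sub edi, 2: edi=2-2=0
cmp edi, 0  (cmp 0,0)
jg start: not taken
halt.
Total executed instructions: 15.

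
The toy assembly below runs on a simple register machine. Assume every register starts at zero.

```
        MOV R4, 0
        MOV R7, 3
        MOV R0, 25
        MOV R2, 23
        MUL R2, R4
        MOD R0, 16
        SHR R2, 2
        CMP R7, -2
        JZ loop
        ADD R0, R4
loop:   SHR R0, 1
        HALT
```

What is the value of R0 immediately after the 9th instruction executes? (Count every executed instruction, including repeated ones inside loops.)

MOV R4, 0 → R4=0
MOV R7, 3 → R7=3
MOV R0, 25 → R0=25
MOV R2, 23 → R2=23
MUL R2, R4 → R2=23*0=0
MOD R0, 16 → R0=25%16=9
SHR R2, 2 → R2=0>>2=0
CMP R7, -2  (cmp 3,-2)
JZ loop: not taken
After step 9: R0 = 9.

9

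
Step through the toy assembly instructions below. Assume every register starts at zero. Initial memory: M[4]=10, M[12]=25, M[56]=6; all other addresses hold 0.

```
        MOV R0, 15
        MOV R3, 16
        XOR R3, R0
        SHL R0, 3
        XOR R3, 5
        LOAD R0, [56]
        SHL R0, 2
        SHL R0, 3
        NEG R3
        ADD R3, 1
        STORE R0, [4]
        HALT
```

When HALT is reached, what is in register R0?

MOV R0, 15 → R0=15
MOV R3, 16 → R3=16
XOR R3, R0 → R3=16^15=31
SHL R0, 3 → R0=15<<3=120
XOR R3, 5 → R3=31^5=26
LOAD R0, [56] → R0=M[56]=6
SHL R0, 2 → R0=6<<2=24
SHL R0, 3 → R0=24<<3=192
NEG R3 → R3=-(26)=-26
ADD R3, 1 → R3=(-26)+1=-25
STORE R0, [4] → M[4]=192
halt.

192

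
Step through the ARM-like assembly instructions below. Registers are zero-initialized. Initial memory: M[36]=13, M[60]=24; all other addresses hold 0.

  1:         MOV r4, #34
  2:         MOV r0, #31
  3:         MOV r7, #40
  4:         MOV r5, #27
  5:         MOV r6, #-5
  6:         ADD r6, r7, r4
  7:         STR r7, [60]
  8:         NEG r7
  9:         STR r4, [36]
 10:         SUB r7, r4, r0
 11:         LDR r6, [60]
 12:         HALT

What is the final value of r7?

3

r4=34
r0=31
r7=40
r5=27
r6=-5
r6=40+34=74
STR r7, [60] → M[60]=40
r7=-(40)=-40
STR r4, [36] → M[36]=34
r7=34-31=3
r6=M[60]=40
halt.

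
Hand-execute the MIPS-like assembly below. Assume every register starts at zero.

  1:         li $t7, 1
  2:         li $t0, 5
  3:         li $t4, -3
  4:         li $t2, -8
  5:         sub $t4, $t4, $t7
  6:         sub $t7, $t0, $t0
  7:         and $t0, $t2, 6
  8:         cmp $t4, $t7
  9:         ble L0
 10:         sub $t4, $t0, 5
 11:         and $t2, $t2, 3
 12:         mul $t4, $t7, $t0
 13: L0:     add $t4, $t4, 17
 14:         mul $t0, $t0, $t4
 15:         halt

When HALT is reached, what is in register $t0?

li $t7, 1 → $t7=1
li $t0, 5 → $t0=5
li $t4, -3 → $t4=-3
li $t2, -8 → $t2=-8
sub $t4, $t4, $t7 → $t4=(-3)-1=-4
sub $t7, $t0, $t0 → $t7=5-5=0
and $t0, $t2, 6 → $t0=(-8)&6=0
cmp $t4, $t7  (cmp -4,0)
ble L0: taken
add $t4, $t4, 17 → $t4=(-4)+17=13
mul $t0, $t0, $t4 → $t0=0*13=0
halt.

0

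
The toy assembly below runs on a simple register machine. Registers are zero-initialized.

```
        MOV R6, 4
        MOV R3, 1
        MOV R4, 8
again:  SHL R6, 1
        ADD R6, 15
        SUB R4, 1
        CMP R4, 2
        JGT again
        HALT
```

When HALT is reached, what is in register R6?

MOV R6, 4 → R6=4
MOV R3, 1 → R3=1
MOV R4, 8 → R4=8
SHL R6, 1 → R6=4<<1=8
ADD R6, 15 → R6=8+15=23
SUB R4, 1 → R4=8-1=7
CMP R4, 2  (cmp 7,2)
JGT again: taken
SHL R6, 1 → R6=23<<1=46
ADD R6, 15 → R6=46+15=61
SUB R4, 1 → R4=7-1=6
CMP R4, 2  (cmp 6,2)
JGT again: taken
SHL R6, 1 → R6=61<<1=122
ADD R6, 15 → R6=122+15=137
SUB R4, 1 → R4=6-1=5
CMP R4, 2  (cmp 5,2)
JGT again: taken
SHL R6, 1 → R6=137<<1=274
ADD R6, 15 → R6=274+15=289
SUB R4, 1 → R4=5-1=4
CMP R4, 2  (cmp 4,2)
JGT again: taken
SHL R6, 1 → R6=289<<1=578
ADD R6, 15 → R6=578+15=593
SUB R4, 1 → R4=4-1=3
CMP R4, 2  (cmp 3,2)
JGT again: taken
SHL R6, 1 → R6=593<<1=1186
ADD R6, 15 → R6=1186+15=1201
SUB R4, 1 → R4=3-1=2
CMP R4, 2  (cmp 2,2)
JGT again: not taken
halt.

1201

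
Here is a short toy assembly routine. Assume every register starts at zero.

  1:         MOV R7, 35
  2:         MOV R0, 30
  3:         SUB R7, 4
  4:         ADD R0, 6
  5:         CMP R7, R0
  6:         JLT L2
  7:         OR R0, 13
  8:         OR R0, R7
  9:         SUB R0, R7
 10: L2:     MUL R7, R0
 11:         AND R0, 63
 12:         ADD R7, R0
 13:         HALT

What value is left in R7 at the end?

after MOV R7, 35: R7=35
after MOV R0, 30: R0=30
after SUB R7, 4: R7=35-4=31
after ADD R0, 6: R0=30+6=36
CMP R7, R0  (cmp 31,36)
JLT L2: taken
after MUL R7, R0: R7=31*36=1116
after AND R0, 63: R0=36&63=36
after ADD R7, R0: R7=1116+36=1152
halt.

1152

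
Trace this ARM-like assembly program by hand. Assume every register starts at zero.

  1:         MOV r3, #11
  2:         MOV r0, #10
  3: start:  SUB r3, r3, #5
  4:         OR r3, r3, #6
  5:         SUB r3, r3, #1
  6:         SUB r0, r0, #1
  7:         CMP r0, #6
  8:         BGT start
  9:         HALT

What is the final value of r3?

MOV r3, #11 → r3=11
MOV r0, #10 → r0=10
SUB r3, r3, #5 → r3=11-5=6
OR r3, r3, #6 → r3=6|6=6
SUB r3, r3, #1 → r3=6-1=5
SUB r0, r0, #1 → r0=10-1=9
CMP r0, #6  (cmp 9,6)
BGT start: taken
SUB r3, r3, #5 → r3=5-5=0
OR r3, r3, #6 → r3=0|6=6
SUB r3, r3, #1 → r3=6-1=5
SUB r0, r0, #1 → r0=9-1=8
CMP r0, #6  (cmp 8,6)
BGT start: taken
SUB r3, r3, #5 → r3=5-5=0
OR r3, r3, #6 → r3=0|6=6
SUB r3, r3, #1 → r3=6-1=5
SUB r0, r0, #1 → r0=8-1=7
CMP r0, #6  (cmp 7,6)
BGT start: taken
SUB r3, r3, #5 → r3=5-5=0
OR r3, r3, #6 → r3=0|6=6
SUB r3, r3, #1 → r3=6-1=5
SUB r0, r0, #1 → r0=7-1=6
CMP r0, #6  (cmp 6,6)
BGT start: not taken
halt.

5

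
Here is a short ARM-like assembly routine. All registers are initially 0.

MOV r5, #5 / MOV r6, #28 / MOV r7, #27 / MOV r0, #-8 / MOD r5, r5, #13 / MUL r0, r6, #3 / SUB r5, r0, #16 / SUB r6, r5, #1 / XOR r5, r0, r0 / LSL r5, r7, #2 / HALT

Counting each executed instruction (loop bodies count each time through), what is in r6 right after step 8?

67

r5=5
r6=28
r7=27
r0=-8
r5=5%13=5
r0=28*3=84
r5=84-16=68
r6=68-1=67
After step 8: r6 = 67.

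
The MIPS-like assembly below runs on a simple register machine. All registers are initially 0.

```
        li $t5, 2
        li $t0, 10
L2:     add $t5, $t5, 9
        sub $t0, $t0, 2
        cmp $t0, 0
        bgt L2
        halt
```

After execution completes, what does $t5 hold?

47

$t5=2
$t0=10
$t5=2+9=11
$t0=10-2=8
cmp $t0, 0  (cmp 8,0)
bgt L2: taken
$t5=11+9=20
$t0=8-2=6
cmp $t0, 0  (cmp 6,0)
bgt L2: taken
$t5=20+9=29
$t0=6-2=4
cmp $t0, 0  (cmp 4,0)
bgt L2: taken
$t5=29+9=38
$t0=4-2=2
cmp $t0, 0  (cmp 2,0)
bgt L2: taken
$t5=38+9=47
$t0=2-2=0
cmp $t0, 0  (cmp 0,0)
bgt L2: not taken
halt.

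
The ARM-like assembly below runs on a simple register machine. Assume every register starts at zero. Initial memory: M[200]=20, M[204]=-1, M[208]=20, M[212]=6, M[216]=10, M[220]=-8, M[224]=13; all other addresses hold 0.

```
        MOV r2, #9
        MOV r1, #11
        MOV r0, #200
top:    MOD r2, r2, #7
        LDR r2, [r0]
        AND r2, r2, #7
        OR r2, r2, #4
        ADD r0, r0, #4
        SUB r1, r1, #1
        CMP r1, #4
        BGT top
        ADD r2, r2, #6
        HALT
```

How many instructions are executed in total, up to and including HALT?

MOV r2, #9 → r2=9
MOV r1, #11 → r1=11
MOV r0, #200 → r0=200
MOD r2, r2, #7 → r2=9%7=2
LDR r2, [r0] → r2=M[200]=20
AND r2, r2, #7 → r2=20&7=4
OR r2, r2, #4 → r2=4|4=4
ADD r0, r0, #4 → r0=200+4=204
SUB r1, r1, #1 → r1=11-1=10
CMP r1, #4  (cmp 10,4)
BGT top: taken
MOD r2, r2, #7 → r2=4%7=4
LDR r2, [r0] → r2=M[204]=-1
AND r2, r2, #7 → r2=(-1)&7=7
OR r2, r2, #4 → r2=7|4=7
ADD r0, r0, #4 → r0=204+4=208
SUB r1, r1, #1 → r1=10-1=9
CMP r1, #4  (cmp 9,4)
BGT top: taken
MOD r2, r2, #7 → r2=7%7=0
LDR r2, [r0] → r2=M[208]=20
AND r2, r2, #7 → r2=20&7=4
OR r2, r2, #4 → r2=4|4=4
ADD r0, r0, #4 → r0=208+4=212
SUB r1, r1, #1 → r1=9-1=8
CMP r1, #4  (cmp 8,4)
BGT top: taken
MOD r2, r2, #7 → r2=4%7=4
LDR r2, [r0] → r2=M[212]=6
AND r2, r2, #7 → r2=6&7=6
OR r2, r2, #4 → r2=6|4=6
ADD r0, r0, #4 → r0=212+4=216
SUB r1, r1, #1 → r1=8-1=7
CMP r1, #4  (cmp 7,4)
BGT top: taken
MOD r2, r2, #7 → r2=6%7=6
LDR r2, [r0] → r2=M[216]=10
AND r2, r2, #7 → r2=10&7=2
OR r2, r2, #4 → r2=2|4=6
ADD r0, r0, #4 → r0=216+4=220
SUB r1, r1, #1 → r1=7-1=6
CMP r1, #4  (cmp 6,4)
BGT top: taken
MOD r2, r2, #7 → r2=6%7=6
LDR r2, [r0] → r2=M[220]=-8
AND r2, r2, #7 → r2=(-8)&7=0
OR r2, r2, #4 → r2=0|4=4
ADD r0, r0, #4 → r0=220+4=224
SUB r1, r1, #1 → r1=6-1=5
CMP r1, #4  (cmp 5,4)
BGT top: taken
MOD r2, r2, #7 → r2=4%7=4
LDR r2, [r0] → r2=M[224]=13
AND r2, r2, #7 → r2=13&7=5
OR r2, r2, #4 → r2=5|4=5
ADD r0, r0, #4 → r0=224+4=228
SUB r1, r1, #1 → r1=5-1=4
CMP r1, #4  (cmp 4,4)
BGT top: not taken
ADD r2, r2, #6 → r2=5+6=11
halt.
Total executed instructions: 61.

61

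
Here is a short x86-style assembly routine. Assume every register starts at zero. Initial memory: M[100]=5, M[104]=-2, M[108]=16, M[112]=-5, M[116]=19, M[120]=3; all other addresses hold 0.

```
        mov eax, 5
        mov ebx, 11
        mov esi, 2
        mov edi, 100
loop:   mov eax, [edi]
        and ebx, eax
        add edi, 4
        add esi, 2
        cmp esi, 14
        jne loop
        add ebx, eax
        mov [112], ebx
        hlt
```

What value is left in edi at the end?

after mov eax, 5: eax=5
after mov ebx, 11: ebx=11
after mov esi, 2: esi=2
after mov edi, 100: edi=100
after mov eax, [edi]: eax=M[100]=5
after and ebx, eax: ebx=11&5=1
after add edi, 4: edi=100+4=104
after add esi, 2: esi=2+2=4
cmp esi, 14  (cmp 4,14)
jne loop: taken
after mov eax, [edi]: eax=M[104]=-2
after and ebx, eax: ebx=1&(-2)=0
after add edi, 4: edi=104+4=108
after add esi, 2: esi=4+2=6
cmp esi, 14  (cmp 6,14)
jne loop: taken
after mov eax, [edi]: eax=M[108]=16
after and ebx, eax: ebx=0&16=0
after add edi, 4: edi=108+4=112
after add esi, 2: esi=6+2=8
cmp esi, 14  (cmp 8,14)
jne loop: taken
after mov eax, [edi]: eax=M[112]=-5
after and ebx, eax: ebx=0&(-5)=0
after add edi, 4: edi=112+4=116
after add esi, 2: esi=8+2=10
cmp esi, 14  (cmp 10,14)
jne loop: taken
after mov eax, [edi]: eax=M[116]=19
after and ebx, eax: ebx=0&19=0
after add edi, 4: edi=116+4=120
after add esi, 2: esi=10+2=12
cmp esi, 14  (cmp 12,14)
jne loop: taken
after mov eax, [edi]: eax=M[120]=3
after and ebx, eax: ebx=0&3=0
after add edi, 4: edi=120+4=124
after add esi, 2: esi=12+2=14
cmp esi, 14  (cmp 14,14)
jne loop: not taken
after add ebx, eax: ebx=0+3=3
mov [112], ebx → M[112]=3
halt.

124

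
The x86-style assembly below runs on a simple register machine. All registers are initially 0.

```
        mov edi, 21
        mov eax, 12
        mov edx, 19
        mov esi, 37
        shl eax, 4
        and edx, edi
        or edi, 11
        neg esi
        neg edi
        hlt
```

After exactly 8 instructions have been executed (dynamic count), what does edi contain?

after mov edi, 21: edi=21
after mov eax, 12: eax=12
after mov edx, 19: edx=19
after mov esi, 37: esi=37
after shl eax, 4: eax=12<<4=192
after and edx, edi: edx=19&21=17
after or edi, 11: edi=21|11=31
after neg esi: esi=-(37)=-37
After step 8: edi = 31.

31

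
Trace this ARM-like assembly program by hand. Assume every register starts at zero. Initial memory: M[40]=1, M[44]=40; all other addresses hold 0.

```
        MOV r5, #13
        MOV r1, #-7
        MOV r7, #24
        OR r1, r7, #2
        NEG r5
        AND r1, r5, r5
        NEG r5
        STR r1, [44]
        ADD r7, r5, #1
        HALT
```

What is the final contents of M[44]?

r5=13
r1=-7
r7=24
r1=24|2=26
r5=-(13)=-13
r1=(-13)&(-13)=-13
r5=-(-13)=13
STR r1, [44] → M[44]=-13
r7=13+1=14
halt.

-13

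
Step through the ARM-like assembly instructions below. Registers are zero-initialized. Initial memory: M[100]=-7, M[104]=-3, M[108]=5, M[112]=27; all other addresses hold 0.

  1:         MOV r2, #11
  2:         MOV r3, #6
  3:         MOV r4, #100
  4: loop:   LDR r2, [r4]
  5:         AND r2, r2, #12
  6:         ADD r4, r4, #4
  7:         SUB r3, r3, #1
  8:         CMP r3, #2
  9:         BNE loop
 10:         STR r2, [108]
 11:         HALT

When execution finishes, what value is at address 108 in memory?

r2=11
r3=6
r4=100
r2=M[100]=-7
r2=(-7)&12=8
r4=100+4=104
r3=6-1=5
CMP r3, #2  (cmp 5,2)
BNE loop: taken
r2=M[104]=-3
r2=(-3)&12=12
r4=104+4=108
r3=5-1=4
CMP r3, #2  (cmp 4,2)
BNE loop: taken
r2=M[108]=5
r2=5&12=4
r4=108+4=112
r3=4-1=3
CMP r3, #2  (cmp 3,2)
BNE loop: taken
r2=M[112]=27
r2=27&12=8
r4=112+4=116
r3=3-1=2
CMP r3, #2  (cmp 2,2)
BNE loop: not taken
STR r2, [108] → M[108]=8
halt.

8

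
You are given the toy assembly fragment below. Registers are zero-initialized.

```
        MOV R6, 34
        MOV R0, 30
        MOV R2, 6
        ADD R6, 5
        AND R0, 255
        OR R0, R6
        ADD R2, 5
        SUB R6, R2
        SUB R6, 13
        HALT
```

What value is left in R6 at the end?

MOV R6, 34 → R6=34
MOV R0, 30 → R0=30
MOV R2, 6 → R2=6
ADD R6, 5 → R6=34+5=39
AND R0, 255 → R0=30&255=30
OR R0, R6 → R0=30|39=63
ADD R2, 5 → R2=6+5=11
SUB R6, R2 → R6=39-11=28
SUB R6, 13 → R6=28-13=15
halt.

15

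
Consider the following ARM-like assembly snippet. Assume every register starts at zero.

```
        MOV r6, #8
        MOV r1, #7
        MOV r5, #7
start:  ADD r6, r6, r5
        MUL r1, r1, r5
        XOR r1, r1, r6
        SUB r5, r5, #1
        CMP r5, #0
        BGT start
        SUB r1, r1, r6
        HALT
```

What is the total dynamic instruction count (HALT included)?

47

after MOV r6, #8: r6=8
after MOV r1, #7: r1=7
after MOV r5, #7: r5=7
after ADD r6, r6, r5: r6=8+7=15
after MUL r1, r1, r5: r1=7*7=49
after XOR r1, r1, r6: r1=49^15=62
after SUB r5, r5, #1: r5=7-1=6
CMP r5, #0  (cmp 6,0)
BGT start: taken
after ADD r6, r6, r5: r6=15+6=21
after MUL r1, r1, r5: r1=62*6=372
after XOR r1, r1, r6: r1=372^21=353
after SUB r5, r5, #1: r5=6-1=5
CMP r5, #0  (cmp 5,0)
BGT start: taken
after ADD r6, r6, r5: r6=21+5=26
after MUL r1, r1, r5: r1=353*5=1765
after XOR r1, r1, r6: r1=1765^26=1791
after SUB r5, r5, #1: r5=5-1=4
CMP r5, #0  (cmp 4,0)
BGT start: taken
after ADD r6, r6, r5: r6=26+4=30
after MUL r1, r1, r5: r1=1791*4=7164
after XOR r1, r1, r6: r1=7164^30=7138
after SUB r5, r5, #1: r5=4-1=3
CMP r5, #0  (cmp 3,0)
BGT start: taken
after ADD r6, r6, r5: r6=30+3=33
after MUL r1, r1, r5: r1=7138*3=21414
after XOR r1, r1, r6: r1=21414^33=21383
after SUB r5, r5, #1: r5=3-1=2
CMP r5, #0  (cmp 2,0)
BGT start: taken
after ADD r6, r6, r5: r6=33+2=35
after MUL r1, r1, r5: r1=21383*2=42766
after XOR r1, r1, r6: r1=42766^35=42797
after SUB r5, r5, #1: r5=2-1=1
CMP r5, #0  (cmp 1,0)
BGT start: taken
after ADD r6, r6, r5: r6=35+1=36
after MUL r1, r1, r5: r1=42797*1=42797
after XOR r1, r1, r6: r1=42797^36=42761
after SUB r5, r5, #1: r5=1-1=0
CMP r5, #0  (cmp 0,0)
BGT start: not taken
after SUB r1, r1, r6: r1=42761-36=42725
halt.
Total executed instructions: 47.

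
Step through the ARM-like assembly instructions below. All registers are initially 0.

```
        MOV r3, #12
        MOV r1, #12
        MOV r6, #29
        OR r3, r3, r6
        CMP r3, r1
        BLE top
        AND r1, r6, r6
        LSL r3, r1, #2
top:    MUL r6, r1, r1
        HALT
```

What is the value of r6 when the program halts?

841

r3=12
r1=12
r6=29
r3=12|29=29
CMP r3, r1  (cmp 29,12)
BLE top: not taken
r1=29&29=29
r3=29<<2=116
r6=29*29=841
halt.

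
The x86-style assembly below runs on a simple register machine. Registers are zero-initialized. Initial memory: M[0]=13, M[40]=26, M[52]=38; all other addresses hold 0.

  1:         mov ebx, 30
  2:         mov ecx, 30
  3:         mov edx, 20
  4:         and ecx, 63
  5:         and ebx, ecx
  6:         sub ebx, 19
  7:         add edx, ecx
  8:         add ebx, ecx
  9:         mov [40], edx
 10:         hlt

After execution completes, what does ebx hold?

mov ebx, 30 → ebx=30
mov ecx, 30 → ecx=30
mov edx, 20 → edx=20
and ecx, 63 → ecx=30&63=30
and ebx, ecx → ebx=30&30=30
sub ebx, 19 → ebx=30-19=11
add edx, ecx → edx=20+30=50
add ebx, ecx → ebx=11+30=41
mov [40], edx → M[40]=50
halt.

41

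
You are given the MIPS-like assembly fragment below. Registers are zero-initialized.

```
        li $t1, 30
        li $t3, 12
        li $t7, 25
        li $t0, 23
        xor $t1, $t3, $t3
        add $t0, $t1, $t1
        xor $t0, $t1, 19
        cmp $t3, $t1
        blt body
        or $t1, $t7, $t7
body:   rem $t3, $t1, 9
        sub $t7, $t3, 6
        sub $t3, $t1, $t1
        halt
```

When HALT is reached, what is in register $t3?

$t1=30
$t3=12
$t7=25
$t0=23
$t1=12^12=0
$t0=0+0=0
$t0=0^19=19
cmp $t3, $t1  (cmp 12,0)
blt body: not taken
$t1=25|25=25
$t3=25%9=7
$t7=7-6=1
$t3=25-25=0
halt.

0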